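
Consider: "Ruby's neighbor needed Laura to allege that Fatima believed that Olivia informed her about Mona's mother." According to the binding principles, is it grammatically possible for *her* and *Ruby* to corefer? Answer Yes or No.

*her* is a pronoun; Principle B requires it to be free in its binding domain — the clause headed by 'informed'.
— Ruby: possessor inside the subject DP of the matrix clause; does not c-command the pronoun — Principle B does not apply; allowed.

Yes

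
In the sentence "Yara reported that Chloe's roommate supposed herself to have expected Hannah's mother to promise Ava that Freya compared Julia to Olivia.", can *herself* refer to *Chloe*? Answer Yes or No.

*herself* is a reflexive; Principle A requires it to be bound within its binding domain — the clause headed by 'supposed'.
— Chloe: possessor inside the subject DP of the clause headed by 'supposed'; does not c-command the reflexive — cannot bind it (Principle A).

No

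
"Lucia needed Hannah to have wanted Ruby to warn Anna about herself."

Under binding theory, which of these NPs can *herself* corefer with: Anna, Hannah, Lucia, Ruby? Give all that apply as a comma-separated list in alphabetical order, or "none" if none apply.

Anna, Ruby

*herself* is a reflexive; Principle A requires it to be bound within its binding domain — the clause headed by 'warn'.
— Anna: object of the clause headed by 'warn'; c-commands the reflexive within its binding domain — allowed (Principle A).
— Hannah: subject of the clause headed by 'wanted'; c-commands the reflexive but lies outside its binding domain — cannot bind it (Principle A).
— Lucia: subject of the matrix clause; c-commands the reflexive but lies outside its binding domain — cannot bind it (Principle A).
— Ruby: subject of the clause headed by 'warn'; c-commands the reflexive within its binding domain — allowed (Principle A).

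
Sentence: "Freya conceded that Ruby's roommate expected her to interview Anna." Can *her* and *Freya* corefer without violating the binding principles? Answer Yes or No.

Yes

*Freya* is an R-expression; Principle C requires it to be free (not bound by any c-commanding expression).
— her: subject of the clause headed by 'interview'; the pronoun does not c-command the R-expression — coreference allowed.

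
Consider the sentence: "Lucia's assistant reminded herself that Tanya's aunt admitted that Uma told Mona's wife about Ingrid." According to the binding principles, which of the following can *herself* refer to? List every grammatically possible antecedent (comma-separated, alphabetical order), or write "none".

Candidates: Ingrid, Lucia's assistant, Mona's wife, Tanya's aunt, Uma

Lucia's assistant

*herself* is a reflexive; Principle A requires it to be bound within its binding domain — the matrix clause.
— Ingrid: second object of the clause headed by 'told'; does not c-command the reflexive — cannot bind it (Principle A).
— Lucia's assistant: subject of the matrix clause; c-commands the reflexive within its binding domain — allowed (Principle A).
— Mona's wife: object of the clause headed by 'told'; does not c-command the reflexive — cannot bind it (Principle A).
— Tanya's aunt: subject of the clause headed by 'admitted'; does not c-command the reflexive — cannot bind it (Principle A).
— Uma: subject of the clause headed by 'told'; does not c-command the reflexive — cannot bind it (Principle A).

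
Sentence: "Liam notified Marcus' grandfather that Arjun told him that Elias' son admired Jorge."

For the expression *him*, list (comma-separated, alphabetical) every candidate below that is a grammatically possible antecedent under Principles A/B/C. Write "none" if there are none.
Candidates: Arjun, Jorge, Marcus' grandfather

Marcus' grandfather

*him* is a pronoun; Principle B requires it to be free in its binding domain — the clause headed by 'told'.
— Arjun: subject of the clause headed by 'told'; c-commands the pronoun within its binding domain — blocked (Principle B).
— Jorge: object of the clause headed by 'admired'; is c-commanded by the pronoun; coreference would bind this R-expression — blocked (Principle C).
— Marcus' grandfather: object of the matrix clause; c-commands the pronoun but lies outside its binding domain — allowed.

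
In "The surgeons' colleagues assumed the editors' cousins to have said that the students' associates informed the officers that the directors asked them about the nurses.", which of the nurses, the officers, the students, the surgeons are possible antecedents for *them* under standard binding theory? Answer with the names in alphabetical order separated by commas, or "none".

*them* is a pronoun; Principle B requires it to be free in its binding domain — the clause headed by 'asked'.
— the nurses: second object of the clause headed by 'asked'; is c-commanded by the pronoun; coreference would bind this R-expression — blocked (Principle C).
— the officers: object of the clause headed by 'informed'; c-commands the pronoun but lies outside its binding domain — allowed.
— the students: possessor inside the subject DP of the clause headed by 'informed'; does not c-command the pronoun — Principle B does not apply; allowed.
— the surgeons: possessor inside the subject DP of the matrix clause; does not c-command the pronoun — Principle B does not apply; allowed.

the officers, the students, the surgeons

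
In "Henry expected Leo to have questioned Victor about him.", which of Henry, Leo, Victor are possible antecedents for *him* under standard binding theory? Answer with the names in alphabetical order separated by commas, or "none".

Henry

*him* is a pronoun; Principle B requires it to be free in its binding domain — the clause headed by 'questioned'.
— Henry: subject of the matrix clause; c-commands the pronoun but lies outside its binding domain — allowed.
— Leo: subject of the clause headed by 'questioned'; c-commands the pronoun within its binding domain — blocked (Principle B).
— Victor: object of the clause headed by 'questioned'; c-commands the pronoun within its binding domain — blocked (Principle B).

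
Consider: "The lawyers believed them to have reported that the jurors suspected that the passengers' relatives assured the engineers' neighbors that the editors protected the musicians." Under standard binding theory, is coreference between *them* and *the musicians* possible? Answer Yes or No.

*the musicians* is an R-expression; Principle C requires it to be free (not bound by any c-commanding expression).
— them: subject of the clause headed by 'reported'; the pronoun c-commands the R-expression — coreference blocked (Principle C).

No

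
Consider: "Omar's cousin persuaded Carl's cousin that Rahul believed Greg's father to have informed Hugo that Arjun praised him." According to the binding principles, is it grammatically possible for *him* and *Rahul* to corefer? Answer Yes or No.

Yes

*him* is a pronoun; Principle B requires it to be free in its binding domain — the clause headed by 'praised'.
— Rahul: subject of the clause headed by 'believed'; c-commands the pronoun but lies outside its binding domain — allowed.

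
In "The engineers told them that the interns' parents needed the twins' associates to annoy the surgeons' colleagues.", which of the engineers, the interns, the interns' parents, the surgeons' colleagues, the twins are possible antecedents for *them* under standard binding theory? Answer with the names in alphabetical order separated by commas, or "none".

*them* is a pronoun; Principle B requires it to be free in its binding domain — the matrix clause.
— the engineers: subject of the matrix clause; c-commands the pronoun within its binding domain — blocked (Principle B).
— the interns: possessor inside the subject DP of the clause headed by 'needed'; is c-commanded by the pronoun; coreference would bind this R-expression — blocked (Principle C).
— the interns' parents: subject of the clause headed by 'needed'; is c-commanded by the pronoun; coreference would bind this R-expression — blocked (Principle C).
— the surgeons' colleagues: object of the clause headed by 'annoy'; is c-commanded by the pronoun; coreference would bind this R-expression — blocked (Principle C).
— the twins: possessor inside the subject DP of the clause headed by 'annoy'; is c-commanded by the pronoun; coreference would bind this R-expression — blocked (Principle C).

none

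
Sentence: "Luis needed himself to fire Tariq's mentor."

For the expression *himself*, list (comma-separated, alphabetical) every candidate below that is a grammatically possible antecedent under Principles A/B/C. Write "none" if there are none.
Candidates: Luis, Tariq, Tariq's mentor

*himself* is a reflexive; Principle A requires it to be bound within its binding domain — the matrix clause.
— Luis: subject of the matrix clause; c-commands the reflexive within its binding domain — allowed (Principle A).
— Tariq: possessor inside the object DP of the clause headed by 'fire'; does not c-command the reflexive — cannot bind it (Principle A).
— Tariq's mentor: object of the clause headed by 'fire'; does not c-command the reflexive — cannot bind it (Principle A).

Luis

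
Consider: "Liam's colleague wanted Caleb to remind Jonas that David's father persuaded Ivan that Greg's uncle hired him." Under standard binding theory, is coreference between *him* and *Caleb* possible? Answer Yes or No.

*Caleb* is an R-expression; Principle C requires it to be free (not bound by any c-commanding expression).
— him: object of the clause headed by 'hired'; the pronoun does not c-command the R-expression — coreference allowed.

Yes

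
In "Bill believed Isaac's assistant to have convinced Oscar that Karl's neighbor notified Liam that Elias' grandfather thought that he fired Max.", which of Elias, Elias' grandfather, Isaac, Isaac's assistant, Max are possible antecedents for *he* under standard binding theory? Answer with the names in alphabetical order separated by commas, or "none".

*he* is a pronoun; Principle B requires it to be free in its binding domain — the clause headed by 'fired'.
— Elias: possessor inside the subject DP of the clause headed by 'thought'; does not c-command the pronoun — Principle B does not apply; allowed.
— Elias' grandfather: subject of the clause headed by 'thought'; c-commands the pronoun but lies outside its binding domain — allowed.
— Isaac: possessor inside the subject DP of the clause headed by 'convinced'; does not c-command the pronoun — Principle B does not apply; allowed.
— Isaac's assistant: subject of the clause headed by 'convinced'; c-commands the pronoun but lies outside its binding domain — allowed.
— Max: object of the clause headed by 'fired'; is c-commanded by the pronoun; coreference would bind this R-expression — blocked (Principle C).

Elias, Elias' grandfather, Isaac, Isaac's assistant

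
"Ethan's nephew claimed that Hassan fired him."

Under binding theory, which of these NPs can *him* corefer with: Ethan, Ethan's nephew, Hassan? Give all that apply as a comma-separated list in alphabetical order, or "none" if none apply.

Ethan, Ethan's nephew

*him* is a pronoun; Principle B requires it to be free in its binding domain — the clause headed by 'fired'.
— Ethan: possessor inside the subject DP of the matrix clause; does not c-command the pronoun — Principle B does not apply; allowed.
— Ethan's nephew: subject of the matrix clause; c-commands the pronoun but lies outside its binding domain — allowed.
— Hassan: subject of the clause headed by 'fired'; c-commands the pronoun within its binding domain — blocked (Principle B).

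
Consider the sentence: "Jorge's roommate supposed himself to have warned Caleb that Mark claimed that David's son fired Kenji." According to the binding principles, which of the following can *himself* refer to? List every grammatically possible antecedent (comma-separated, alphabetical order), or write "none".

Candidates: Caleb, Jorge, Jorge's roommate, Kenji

Jorge's roommate

*himself* is a reflexive; Principle A requires it to be bound within its binding domain — the matrix clause.
— Caleb: object of the clause headed by 'warned'; does not c-command the reflexive — cannot bind it (Principle A).
— Jorge: possessor inside the subject DP of the matrix clause; does not c-command the reflexive — cannot bind it (Principle A).
— Jorge's roommate: subject of the matrix clause; c-commands the reflexive within its binding domain — allowed (Principle A).
— Kenji: object of the clause headed by 'fired'; does not c-command the reflexive — cannot bind it (Principle A).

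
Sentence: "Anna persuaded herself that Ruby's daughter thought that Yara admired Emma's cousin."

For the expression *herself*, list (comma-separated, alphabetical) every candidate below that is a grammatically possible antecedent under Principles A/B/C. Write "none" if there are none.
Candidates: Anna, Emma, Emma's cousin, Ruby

Anna

*herself* is a reflexive; Principle A requires it to be bound within its binding domain — the matrix clause.
— Anna: subject of the matrix clause; c-commands the reflexive within its binding domain — allowed (Principle A).
— Emma: possessor inside the object DP of the clause headed by 'admired'; does not c-command the reflexive — cannot bind it (Principle A).
— Emma's cousin: object of the clause headed by 'admired'; does not c-command the reflexive — cannot bind it (Principle A).
— Ruby: possessor inside the subject DP of the clause headed by 'thought'; does not c-command the reflexive — cannot bind it (Principle A).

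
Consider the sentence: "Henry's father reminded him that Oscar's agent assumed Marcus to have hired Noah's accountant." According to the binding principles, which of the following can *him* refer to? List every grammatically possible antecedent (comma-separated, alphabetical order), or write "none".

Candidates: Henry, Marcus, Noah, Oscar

*him* is a pronoun; Principle B requires it to be free in its binding domain — the matrix clause.
— Henry: possessor inside the subject DP of the matrix clause; does not c-command the pronoun — Principle B does not apply; allowed.
— Marcus: subject of the clause headed by 'hired'; is c-commanded by the pronoun; coreference would bind this R-expression — blocked (Principle C).
— Noah: possessor inside the object DP of the clause headed by 'hired'; is c-commanded by the pronoun; coreference would bind this R-expression — blocked (Principle C).
— Oscar: possessor inside the subject DP of the clause headed by 'assumed'; is c-commanded by the pronoun; coreference would bind this R-expression — blocked (Principle C).

Henry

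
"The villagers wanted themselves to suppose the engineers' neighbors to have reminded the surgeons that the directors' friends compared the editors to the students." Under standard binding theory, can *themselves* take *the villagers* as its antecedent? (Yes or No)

*themselves* is a reflexive; Principle A requires it to be bound within its binding domain — the matrix clause.
— the villagers: subject of the matrix clause; c-commands the reflexive within its binding domain — allowed (Principle A).

Yes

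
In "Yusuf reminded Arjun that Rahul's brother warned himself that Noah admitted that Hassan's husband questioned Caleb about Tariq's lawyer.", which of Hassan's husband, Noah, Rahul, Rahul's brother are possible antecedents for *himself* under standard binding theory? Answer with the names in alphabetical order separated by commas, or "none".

*himself* is a reflexive; Principle A requires it to be bound within its binding domain — the clause headed by 'warned'.
— Hassan's husband: subject of the clause headed by 'questioned'; does not c-command the reflexive — cannot bind it (Principle A).
— Noah: subject of the clause headed by 'admitted'; does not c-command the reflexive — cannot bind it (Principle A).
— Rahul: possessor inside the subject DP of the clause headed by 'warned'; does not c-command the reflexive — cannot bind it (Principle A).
— Rahul's brother: subject of the clause headed by 'warned'; c-commands the reflexive within its binding domain — allowed (Principle A).

Rahul's brother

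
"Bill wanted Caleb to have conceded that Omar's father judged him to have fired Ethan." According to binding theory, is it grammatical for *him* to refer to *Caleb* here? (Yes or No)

*Caleb* is an R-expression; Principle C requires it to be free (not bound by any c-commanding expression).
— him: subject of the clause headed by 'fired'; the pronoun does not c-command the R-expression — coreference allowed.

Yes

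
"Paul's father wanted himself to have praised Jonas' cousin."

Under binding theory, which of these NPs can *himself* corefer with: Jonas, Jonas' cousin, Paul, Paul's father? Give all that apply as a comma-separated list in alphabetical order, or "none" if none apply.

*himself* is a reflexive; Principle A requires it to be bound within its binding domain — the matrix clause.
— Jonas: possessor inside the object DP of the clause headed by 'praised'; does not c-command the reflexive — cannot bind it (Principle A).
— Jonas' cousin: object of the clause headed by 'praised'; does not c-command the reflexive — cannot bind it (Principle A).
— Paul: possessor inside the subject DP of the matrix clause; does not c-command the reflexive — cannot bind it (Principle A).
— Paul's father: subject of the matrix clause; c-commands the reflexive within its binding domain — allowed (Principle A).

Paul's father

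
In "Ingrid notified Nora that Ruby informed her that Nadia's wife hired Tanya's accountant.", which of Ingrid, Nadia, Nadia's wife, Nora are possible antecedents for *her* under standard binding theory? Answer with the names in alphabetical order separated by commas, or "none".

*her* is a pronoun; Principle B requires it to be free in its binding domain — the clause headed by 'informed'.
— Ingrid: subject of the matrix clause; c-commands the pronoun but lies outside its binding domain — allowed.
— Nadia: possessor inside the subject DP of the clause headed by 'hired'; is c-commanded by the pronoun; coreference would bind this R-expression — blocked (Principle C).
— Nadia's wife: subject of the clause headed by 'hired'; is c-commanded by the pronoun; coreference would bind this R-expression — blocked (Principle C).
— Nora: object of the matrix clause; c-commands the pronoun but lies outside its binding domain — allowed.

Ingrid, Nora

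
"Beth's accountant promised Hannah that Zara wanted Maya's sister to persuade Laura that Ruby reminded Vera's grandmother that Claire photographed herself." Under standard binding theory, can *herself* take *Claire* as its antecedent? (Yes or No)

*herself* is a reflexive; Principle A requires it to be bound within its binding domain — the clause headed by 'photographed'.
— Claire: subject of the clause headed by 'photographed'; c-commands the reflexive within its binding domain — allowed (Principle A).

Yes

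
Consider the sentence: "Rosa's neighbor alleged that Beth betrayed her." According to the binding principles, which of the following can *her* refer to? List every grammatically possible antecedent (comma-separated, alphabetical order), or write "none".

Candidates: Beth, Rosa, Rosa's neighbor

*her* is a pronoun; Principle B requires it to be free in its binding domain — the clause headed by 'betrayed'.
— Beth: subject of the clause headed by 'betrayed'; c-commands the pronoun within its binding domain — blocked (Principle B).
— Rosa: possessor inside the subject DP of the matrix clause; does not c-command the pronoun — Principle B does not apply; allowed.
— Rosa's neighbor: subject of the matrix clause; c-commands the pronoun but lies outside its binding domain — allowed.

Rosa, Rosa's neighbor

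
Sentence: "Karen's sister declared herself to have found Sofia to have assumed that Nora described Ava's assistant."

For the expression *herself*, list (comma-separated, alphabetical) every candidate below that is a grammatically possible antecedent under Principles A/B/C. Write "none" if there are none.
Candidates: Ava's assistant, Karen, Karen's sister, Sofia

Karen's sister

*herself* is a reflexive; Principle A requires it to be bound within its binding domain — the matrix clause.
— Ava's assistant: object of the clause headed by 'described'; does not c-command the reflexive — cannot bind it (Principle A).
— Karen: possessor inside the subject DP of the matrix clause; does not c-command the reflexive — cannot bind it (Principle A).
— Karen's sister: subject of the matrix clause; c-commands the reflexive within its binding domain — allowed (Principle A).
— Sofia: subject of the clause headed by 'assumed'; does not c-command the reflexive — cannot bind it (Principle A).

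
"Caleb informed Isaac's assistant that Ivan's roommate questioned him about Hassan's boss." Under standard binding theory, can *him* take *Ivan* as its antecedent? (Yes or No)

*him* is a pronoun; Principle B requires it to be free in its binding domain — the clause headed by 'questioned'.
— Ivan: possessor inside the subject DP of the clause headed by 'questioned'; does not c-command the pronoun — Principle B does not apply; allowed.

Yes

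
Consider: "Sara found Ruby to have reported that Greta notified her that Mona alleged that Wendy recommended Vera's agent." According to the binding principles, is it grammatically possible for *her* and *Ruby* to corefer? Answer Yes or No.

Yes

*her* is a pronoun; Principle B requires it to be free in its binding domain — the clause headed by 'notified'.
— Ruby: subject of the clause headed by 'reported'; c-commands the pronoun but lies outside its binding domain — allowed.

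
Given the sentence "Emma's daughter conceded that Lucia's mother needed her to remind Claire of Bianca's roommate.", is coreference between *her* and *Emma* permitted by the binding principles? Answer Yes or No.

Yes

*her* is a pronoun; Principle B requires it to be free in its binding domain — the clause headed by 'needed'.
— Emma: possessor inside the subject DP of the matrix clause; does not c-command the pronoun — Principle B does not apply; allowed.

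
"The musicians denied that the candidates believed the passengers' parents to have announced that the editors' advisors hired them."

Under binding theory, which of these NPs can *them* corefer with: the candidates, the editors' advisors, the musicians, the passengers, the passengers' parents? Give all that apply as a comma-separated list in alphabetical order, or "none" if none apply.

*them* is a pronoun; Principle B requires it to be free in its binding domain — the clause headed by 'hired'.
— the candidates: subject of the clause headed by 'believed'; c-commands the pronoun but lies outside its binding domain — allowed.
— the editors' advisors: subject of the clause headed by 'hired'; c-commands the pronoun within its binding domain — blocked (Principle B).
— the musicians: subject of the matrix clause; c-commands the pronoun but lies outside its binding domain — allowed.
— the passengers: possessor inside the subject DP of the clause headed by 'announced'; does not c-command the pronoun — Principle B does not apply; allowed.
— the passengers' parents: subject of the clause headed by 'announced'; c-commands the pronoun but lies outside its binding domain — allowed.

the candidates, the musicians, the passengers, the passengers' parents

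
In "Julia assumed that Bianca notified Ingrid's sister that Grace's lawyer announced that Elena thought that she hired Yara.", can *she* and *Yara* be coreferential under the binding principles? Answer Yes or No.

*Yara* is an R-expression; Principle C requires it to be free (not bound by any c-commanding expression).
— she: subject of the clause headed by 'hired'; the pronoun c-commands the R-expression — coreference blocked (Principle C).

No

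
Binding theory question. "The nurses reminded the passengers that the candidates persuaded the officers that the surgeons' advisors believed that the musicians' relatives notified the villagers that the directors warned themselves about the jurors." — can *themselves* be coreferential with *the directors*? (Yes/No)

*themselves* is a reflexive; Principle A requires it to be bound within its binding domain — the clause headed by 'warned'.
— the directors: subject of the clause headed by 'warned'; c-commands the reflexive within its binding domain — allowed (Principle A).

Yes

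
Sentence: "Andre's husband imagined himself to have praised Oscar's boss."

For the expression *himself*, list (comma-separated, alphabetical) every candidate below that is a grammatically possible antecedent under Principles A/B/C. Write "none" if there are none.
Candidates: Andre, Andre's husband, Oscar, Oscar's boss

Andre's husband

*himself* is a reflexive; Principle A requires it to be bound within its binding domain — the matrix clause.
— Andre: possessor inside the subject DP of the matrix clause; does not c-command the reflexive — cannot bind it (Principle A).
— Andre's husband: subject of the matrix clause; c-commands the reflexive within its binding domain — allowed (Principle A).
— Oscar: possessor inside the object DP of the clause headed by 'praised'; does not c-command the reflexive — cannot bind it (Principle A).
— Oscar's boss: object of the clause headed by 'praised'; does not c-command the reflexive — cannot bind it (Principle A).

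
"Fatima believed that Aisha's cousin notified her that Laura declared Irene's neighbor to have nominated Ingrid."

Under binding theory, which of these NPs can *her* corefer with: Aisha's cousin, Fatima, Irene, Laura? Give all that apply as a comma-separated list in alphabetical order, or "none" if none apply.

Fatima

*her* is a pronoun; Principle B requires it to be free in its binding domain — the clause headed by 'notified'.
— Aisha's cousin: subject of the clause headed by 'notified'; c-commands the pronoun within its binding domain — blocked (Principle B).
— Fatima: subject of the matrix clause; c-commands the pronoun but lies outside its binding domain — allowed.
— Irene: possessor inside the subject DP of the clause headed by 'nominated'; is c-commanded by the pronoun; coreference would bind this R-expression — blocked (Principle C).
— Laura: subject of the clause headed by 'declared'; is c-commanded by the pronoun; coreference would bind this R-expression — blocked (Principle C).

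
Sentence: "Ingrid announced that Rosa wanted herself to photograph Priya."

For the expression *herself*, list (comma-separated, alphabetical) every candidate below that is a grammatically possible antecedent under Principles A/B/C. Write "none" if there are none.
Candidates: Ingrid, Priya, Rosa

*herself* is a reflexive; Principle A requires it to be bound within its binding domain — the clause headed by 'wanted'.
— Ingrid: subject of the matrix clause; c-commands the reflexive but lies outside its binding domain — cannot bind it (Principle A).
— Priya: object of the clause headed by 'photograph'; does not c-command the reflexive — cannot bind it (Principle A).
— Rosa: subject of the clause headed by 'wanted'; c-commands the reflexive within its binding domain — allowed (Principle A).

Rosa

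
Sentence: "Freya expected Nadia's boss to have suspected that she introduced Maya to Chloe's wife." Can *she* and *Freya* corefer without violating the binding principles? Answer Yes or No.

*Freya* is an R-expression; Principle C requires it to be free (not bound by any c-commanding expression).
— she: subject of the clause headed by 'introduced'; the pronoun does not c-command the R-expression — coreference allowed.

Yes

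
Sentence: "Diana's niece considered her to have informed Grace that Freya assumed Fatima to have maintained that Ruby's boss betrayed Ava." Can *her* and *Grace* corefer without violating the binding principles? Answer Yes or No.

*Grace* is an R-expression; Principle C requires it to be free (not bound by any c-commanding expression).
— her: subject of the clause headed by 'informed'; the pronoun c-commands the R-expression — coreference blocked (Principle C).

No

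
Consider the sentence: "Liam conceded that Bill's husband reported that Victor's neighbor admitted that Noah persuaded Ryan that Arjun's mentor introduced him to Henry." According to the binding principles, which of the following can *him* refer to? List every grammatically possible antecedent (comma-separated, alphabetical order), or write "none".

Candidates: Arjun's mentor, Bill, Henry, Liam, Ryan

Bill, Liam, Ryan

*him* is a pronoun; Principle B requires it to be free in its binding domain — the clause headed by 'introduced'.
— Arjun's mentor: subject of the clause headed by 'introduced'; c-commands the pronoun within its binding domain — blocked (Principle B).
— Bill: possessor inside the subject DP of the clause headed by 'reported'; does not c-command the pronoun — Principle B does not apply; allowed.
— Henry: second object of the clause headed by 'introduced'; is c-commanded by the pronoun; coreference would bind this R-expression — blocked (Principle C).
— Liam: subject of the matrix clause; c-commands the pronoun but lies outside its binding domain — allowed.
— Ryan: object of the clause headed by 'persuaded'; c-commands the pronoun but lies outside its binding domain — allowed.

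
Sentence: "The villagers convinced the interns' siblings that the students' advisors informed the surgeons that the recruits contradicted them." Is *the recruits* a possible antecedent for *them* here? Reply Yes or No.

No

*them* is a pronoun; Principle B requires it to be free in its binding domain — the clause headed by 'contradicted'.
— the recruits: subject of the clause headed by 'contradicted'; c-commands the pronoun within its binding domain — blocked (Principle B).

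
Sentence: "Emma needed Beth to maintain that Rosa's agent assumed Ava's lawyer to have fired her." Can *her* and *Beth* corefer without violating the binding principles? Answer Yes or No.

Yes

*Beth* is an R-expression; Principle C requires it to be free (not bound by any c-commanding expression).
— her: object of the clause headed by 'fired'; the pronoun does not c-command the R-expression — coreference allowed.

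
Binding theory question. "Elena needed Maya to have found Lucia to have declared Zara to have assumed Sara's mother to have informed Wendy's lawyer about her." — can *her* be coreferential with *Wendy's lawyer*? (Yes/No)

*her* is a pronoun; Principle B requires it to be free in its binding domain — the clause headed by 'informed'.
— Wendy's lawyer: object of the clause headed by 'informed'; c-commands the pronoun within its binding domain — blocked (Principle B).

No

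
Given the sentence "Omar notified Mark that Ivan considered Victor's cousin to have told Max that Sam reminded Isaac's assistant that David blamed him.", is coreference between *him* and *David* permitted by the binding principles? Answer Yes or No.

*him* is a pronoun; Principle B requires it to be free in its binding domain — the clause headed by 'blamed'.
— David: subject of the clause headed by 'blamed'; c-commands the pronoun within its binding domain — blocked (Principle B).

No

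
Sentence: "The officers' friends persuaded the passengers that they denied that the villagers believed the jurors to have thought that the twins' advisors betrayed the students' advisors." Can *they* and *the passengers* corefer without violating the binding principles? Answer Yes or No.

*the passengers* is an R-expression; Principle C requires it to be free (not bound by any c-commanding expression).
— they: subject of the clause headed by 'denied'; the pronoun does not c-command the R-expression — coreference allowed.

Yes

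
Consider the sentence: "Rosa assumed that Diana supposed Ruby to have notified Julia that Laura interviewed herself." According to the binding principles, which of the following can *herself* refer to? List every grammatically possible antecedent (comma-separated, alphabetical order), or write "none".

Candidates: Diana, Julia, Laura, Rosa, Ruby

*herself* is a reflexive; Principle A requires it to be bound within its binding domain — the clause headed by 'interviewed'.
— Diana: subject of the clause headed by 'supposed'; c-commands the reflexive but lies outside its binding domain — cannot bind it (Principle A).
— Julia: object of the clause headed by 'notified'; c-commands the reflexive but lies outside its binding domain — cannot bind it (Principle A).
— Laura: subject of the clause headed by 'interviewed'; c-commands the reflexive within its binding domain — allowed (Principle A).
— Rosa: subject of the matrix clause; c-commands the reflexive but lies outside its binding domain — cannot bind it (Principle A).
— Ruby: subject of the clause headed by 'notified'; c-commands the reflexive but lies outside its binding domain — cannot bind it (Principle A).

Laura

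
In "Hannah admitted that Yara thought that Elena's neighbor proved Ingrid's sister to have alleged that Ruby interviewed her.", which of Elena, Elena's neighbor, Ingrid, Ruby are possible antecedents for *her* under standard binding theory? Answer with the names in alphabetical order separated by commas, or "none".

*her* is a pronoun; Principle B requires it to be free in its binding domain — the clause headed by 'interviewed'.
— Elena: possessor inside the subject DP of the clause headed by 'proved'; does not c-command the pronoun — Principle B does not apply; allowed.
— Elena's neighbor: subject of the clause headed by 'proved'; c-commands the pronoun but lies outside its binding domain — allowed.
— Ingrid: possessor inside the subject DP of the clause headed by 'alleged'; does not c-command the pronoun — Principle B does not apply; allowed.
— Ruby: subject of the clause headed by 'interviewed'; c-commands the pronoun within its binding domain — blocked (Principle B).

Elena, Elena's neighbor, Ingrid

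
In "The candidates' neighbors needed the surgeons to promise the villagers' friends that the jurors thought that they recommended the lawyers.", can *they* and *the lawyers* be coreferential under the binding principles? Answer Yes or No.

No

*the lawyers* is an R-expression; Principle C requires it to be free (not bound by any c-commanding expression).
— they: subject of the clause headed by 'recommended'; the pronoun c-commands the R-expression — coreference blocked (Principle C).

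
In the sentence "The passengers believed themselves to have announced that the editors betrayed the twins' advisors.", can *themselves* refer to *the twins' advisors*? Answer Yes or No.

No

*themselves* is a reflexive; Principle A requires it to be bound within its binding domain — the matrix clause.
— the twins' advisors: object of the clause headed by 'betrayed'; does not c-command the reflexive — cannot bind it (Principle A).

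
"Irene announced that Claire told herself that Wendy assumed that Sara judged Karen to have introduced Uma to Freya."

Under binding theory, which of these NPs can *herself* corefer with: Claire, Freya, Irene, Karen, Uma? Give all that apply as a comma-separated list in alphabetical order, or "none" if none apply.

*herself* is a reflexive; Principle A requires it to be bound within its binding domain — the clause headed by 'told'.
— Claire: subject of the clause headed by 'told'; c-commands the reflexive within its binding domain — allowed (Principle A).
— Freya: second object of the clause headed by 'introduced'; does not c-command the reflexive — cannot bind it (Principle A).
— Irene: subject of the matrix clause; c-commands the reflexive but lies outside its binding domain — cannot bind it (Principle A).
— Karen: subject of the clause headed by 'introduced'; does not c-command the reflexive — cannot bind it (Principle A).
— Uma: object of the clause headed by 'introduced'; does not c-command the reflexive — cannot bind it (Principle A).

Claire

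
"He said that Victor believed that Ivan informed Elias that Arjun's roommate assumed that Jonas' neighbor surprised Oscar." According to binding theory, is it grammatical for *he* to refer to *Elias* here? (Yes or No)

No

*Elias* is an R-expression; Principle C requires it to be free (not bound by any c-commanding expression).
— he: subject of the matrix clause; the pronoun c-commands the R-expression — coreference blocked (Principle C).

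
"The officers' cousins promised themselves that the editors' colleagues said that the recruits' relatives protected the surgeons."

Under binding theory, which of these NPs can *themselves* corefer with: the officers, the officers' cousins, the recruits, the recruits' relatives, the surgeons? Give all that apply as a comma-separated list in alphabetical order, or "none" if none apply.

*themselves* is a reflexive; Principle A requires it to be bound within its binding domain — the matrix clause.
— the officers: possessor inside the subject DP of the matrix clause; does not c-command the reflexive — cannot bind it (Principle A).
— the officers' cousins: subject of the matrix clause; c-commands the reflexive within its binding domain — allowed (Principle A).
— the recruits: possessor inside the subject DP of the clause headed by 'protected'; does not c-command the reflexive — cannot bind it (Principle A).
— the recruits' relatives: subject of the clause headed by 'protected'; does not c-command the reflexive — cannot bind it (Principle A).
— the surgeons: object of the clause headed by 'protected'; does not c-command the reflexive — cannot bind it (Principle A).

the officers' cousins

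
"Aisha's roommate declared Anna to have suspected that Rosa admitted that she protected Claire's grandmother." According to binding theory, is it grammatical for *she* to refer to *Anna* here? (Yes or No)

Yes

*Anna* is an R-expression; Principle C requires it to be free (not bound by any c-commanding expression).
— she: subject of the clause headed by 'protected'; the pronoun does not c-command the R-expression — coreference allowed.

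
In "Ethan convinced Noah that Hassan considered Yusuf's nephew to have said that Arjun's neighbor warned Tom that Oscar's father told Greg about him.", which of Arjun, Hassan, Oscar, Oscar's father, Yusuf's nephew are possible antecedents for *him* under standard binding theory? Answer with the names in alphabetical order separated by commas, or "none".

Arjun, Hassan, Oscar, Yusuf's nephew

*him* is a pronoun; Principle B requires it to be free in its binding domain — the clause headed by 'told'.
— Arjun: possessor inside the subject DP of the clause headed by 'warned'; does not c-command the pronoun — Principle B does not apply; allowed.
— Hassan: subject of the clause headed by 'considered'; c-commands the pronoun but lies outside its binding domain — allowed.
— Oscar: possessor inside the subject DP of the clause headed by 'told'; does not c-command the pronoun — Principle B does not apply; allowed.
— Oscar's father: subject of the clause headed by 'told'; c-commands the pronoun within its binding domain — blocked (Principle B).
— Yusuf's nephew: subject of the clause headed by 'said'; c-commands the pronoun but lies outside its binding domain — allowed.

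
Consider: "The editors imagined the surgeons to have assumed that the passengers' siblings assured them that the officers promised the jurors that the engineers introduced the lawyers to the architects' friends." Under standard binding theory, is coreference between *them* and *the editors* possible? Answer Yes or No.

*the editors* is an R-expression; Principle C requires it to be free (not bound by any c-commanding expression).
— them: object of the clause headed by 'assured'; the pronoun does not c-command the R-expression — coreference allowed.

Yes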